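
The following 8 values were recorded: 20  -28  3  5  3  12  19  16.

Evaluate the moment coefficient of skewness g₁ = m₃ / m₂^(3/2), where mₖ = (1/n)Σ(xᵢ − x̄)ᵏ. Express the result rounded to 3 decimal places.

-1.421

x̄ = (20 - 28 + 3 + 5 + 3 + 12 + 19 + 16) / 8 = 6.2500
deviations (xᵢ − x̄): 13.7500, -34.2500, -3.2500, -1.2500, -3.2500, 5.7500, 12.7500, 9.7500
Σ(xᵢ − x̄)² = 1675.5000 ⇒ m₂ = 1675.5000/8 = 209.43750
Σ(xᵢ − x̄)³ = -34458.7500 ⇒ m₃ = -34458.7500/8 = -4307.34375
m₂^(3/2) = 209.43750^(1.5) = 3030.97021
g₁ = m₃ / m₂^(3/2) = -4307.34375 / 3030.97021 ≈ -1.421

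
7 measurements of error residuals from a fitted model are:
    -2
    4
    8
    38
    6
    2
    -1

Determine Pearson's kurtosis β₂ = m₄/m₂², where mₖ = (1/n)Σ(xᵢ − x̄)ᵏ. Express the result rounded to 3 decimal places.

4.563

x̄ = 7.8571
Σ(xᵢ − x̄)² = 1136.8571 ⇒ m₂ = 162.40816
Σ(xᵢ − x̄)⁴ = 842544.2157 ⇒ m₄ = 120363.45939
m₂² = 26376.41150
β₂ = m₄/m₂² = 120363.45939 / 26376.41150 ≈ 4.563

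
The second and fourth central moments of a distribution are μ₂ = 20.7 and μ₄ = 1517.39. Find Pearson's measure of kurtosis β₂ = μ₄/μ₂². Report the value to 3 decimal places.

3.541

μ₂² = 20.7² = 428.49000
μ₄/μ₂² = 1517.39 / 428.49000 = 3.54125
β₂ ≈ 3.541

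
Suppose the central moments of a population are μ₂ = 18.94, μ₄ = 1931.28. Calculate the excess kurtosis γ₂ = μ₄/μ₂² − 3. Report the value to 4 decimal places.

μ₂² = 18.94² = 358.72360
μ₄/μ₂² = 1931.28 / 358.72360 = 5.38376
γ₂ = 5.38376 − 3 ≈ 2.3838

2.3838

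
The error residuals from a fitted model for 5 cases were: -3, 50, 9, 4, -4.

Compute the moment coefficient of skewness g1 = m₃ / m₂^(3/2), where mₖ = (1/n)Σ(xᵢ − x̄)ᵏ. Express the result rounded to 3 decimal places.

x̄ = (-3 + 50 + 9 + 4 - 4) / 5 = 11.2000
deviations (xᵢ − x̄): -14.2000, 38.8000, -2.2000, -7.2000, -15.2000
Σ(xᵢ − x̄)² = 1994.8000 ⇒ m₂ = 1994.8000/5 = 398.96000
Σ(xᵢ − x̄)³ = 51652.0800 ⇒ m₃ = 51652.0800/5 = 10330.41600
m₂^(3/2) = 398.96000^(1.5) = 7968.82029
g1 = m₃ / m₂^(3/2) = 10330.41600 / 7968.82029 ≈ 1.296

1.296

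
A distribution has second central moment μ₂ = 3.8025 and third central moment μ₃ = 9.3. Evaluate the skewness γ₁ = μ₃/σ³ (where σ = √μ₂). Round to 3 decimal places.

1.254

σ = √μ₂ = √3.8025 = 1.95000
σ³ = μ₂^(3/2) = 7.41488
γ₁ = μ₃/σ³ = 9.3 / 7.41488 ≈ 1.254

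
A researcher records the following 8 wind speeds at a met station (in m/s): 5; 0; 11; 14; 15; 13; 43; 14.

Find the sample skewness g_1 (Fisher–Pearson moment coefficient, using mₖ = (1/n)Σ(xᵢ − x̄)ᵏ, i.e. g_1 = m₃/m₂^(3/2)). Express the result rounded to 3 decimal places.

1.465

x̄ = (5 + 0 + 11 + 14 + 15 + 13 + 43 + 14) / 8 = 14.3750
deviations (xᵢ − x̄): -9.3750, -14.3750, -3.3750, -0.3750, 0.6250, -1.3750, 28.6250, -0.3750
Σ(xᵢ − x̄)² = 1127.8750 ⇒ m₂ = 1127.8750/8 = 140.98438
Σ(xᵢ − x̄)³ = 19619.7188 ⇒ m₃ = 19619.7188/8 = 2452.46484
m₂^(3/2) = 140.98438^(1.5) = 1674.00394
g_1 = m₃ / m₂^(3/2) = 2452.46484 / 1674.00394 ≈ 1.465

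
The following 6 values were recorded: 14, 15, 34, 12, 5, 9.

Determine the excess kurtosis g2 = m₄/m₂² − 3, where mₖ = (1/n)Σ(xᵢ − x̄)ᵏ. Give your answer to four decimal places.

0.3991

x̄ = 14.8333
Σ(xᵢ − x̄)² = 506.8333 ⇒ m₂ = 84.47222
Σ(xᵢ − x̄)⁴ = 145526.8194 ⇒ m₄ = 24254.46991
m₂² = 7135.55633
g2 = m₄/m₂² − 3 = 3.39910 − 3 ≈ 0.3991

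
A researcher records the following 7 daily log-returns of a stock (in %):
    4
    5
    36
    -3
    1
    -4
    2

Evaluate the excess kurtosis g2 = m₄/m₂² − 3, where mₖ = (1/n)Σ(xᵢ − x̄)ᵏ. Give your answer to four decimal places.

1.6412

x̄ = 5.8571
Σ(xᵢ − x̄)² = 1126.8571 ⇒ m₂ = 160.97959
Σ(xᵢ − x̄)⁴ = 841924.4198 ⇒ m₄ = 120274.91712
m₂² = 25914.42899
g2 = m₄/m₂² − 3 = 4.64123 − 3 ≈ 1.6412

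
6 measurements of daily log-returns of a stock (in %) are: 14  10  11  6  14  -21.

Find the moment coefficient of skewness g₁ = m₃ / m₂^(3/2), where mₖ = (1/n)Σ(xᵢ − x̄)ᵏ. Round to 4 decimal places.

-1.6013

x̄ = (14 + 10 + 11 + 6 + 14 - 21) / 6 = 5.6667
deviations (xᵢ − x̄): 8.3333, 4.3333, 5.3333, 0.3333, 8.3333, -26.6667
Σ(xᵢ − x̄)² = 897.3333 ⇒ m₂ = 897.3333/6 = 149.55556
Σ(xᵢ − x̄)³ = -17572.4444 ⇒ m₃ = -17572.4444/6 = -2928.74074
m₂^(3/2) = 149.55556^(1.5) = 1828.95839
g₁ = m₃ / m₂^(3/2) = -2928.74074 / 1828.95839 ≈ -1.6013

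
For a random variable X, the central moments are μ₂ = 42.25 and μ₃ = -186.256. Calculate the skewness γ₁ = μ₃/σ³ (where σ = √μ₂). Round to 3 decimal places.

σ = √μ₂ = √42.25 = 6.50000
σ³ = μ₂^(3/2) = 274.62500
γ₁ = μ₃/σ³ = -186.256 / 274.62500 ≈ -0.678

-0.678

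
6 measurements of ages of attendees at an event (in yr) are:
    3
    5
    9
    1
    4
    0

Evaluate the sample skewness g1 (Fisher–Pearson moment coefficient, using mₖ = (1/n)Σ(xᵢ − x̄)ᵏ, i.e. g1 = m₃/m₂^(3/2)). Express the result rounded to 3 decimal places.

x̄ = (3 + 5 + 9 + 1 + 4 + 0) / 6 = 3.6667
deviations (xᵢ − x̄): -0.6667, 1.3333, 5.3333, -2.6667, 0.3333, -3.6667
Σ(xᵢ − x̄)² = 51.3333 ⇒ m₂ = 51.3333/6 = 8.55556
Σ(xᵢ − x̄)³ = 85.5556 ⇒ m₃ = 85.5556/6 = 14.25926
m₂^(3/2) = 8.55556^(1.5) = 25.02490
g1 = m₃ / m₂^(3/2) = 14.25926 / 25.02490 ≈ 0.570

0.570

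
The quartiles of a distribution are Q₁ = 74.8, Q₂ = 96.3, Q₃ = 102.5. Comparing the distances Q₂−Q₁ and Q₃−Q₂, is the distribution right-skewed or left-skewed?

Q₂ − Q₁ = 21.5;  Q₃ − Q₂ = 6.2
Q₂ − Q₁ > Q₃ − Q₂ ⇒ the lower half is more spread out ⇒ left-skewed.

left-skewed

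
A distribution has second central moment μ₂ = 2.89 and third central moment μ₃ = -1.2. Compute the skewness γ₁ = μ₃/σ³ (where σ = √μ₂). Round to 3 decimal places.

-0.244

σ = √μ₂ = √2.89 = 1.70000
σ³ = μ₂^(3/2) = 4.91300
γ₁ = μ₃/σ³ = -1.2 / 4.91300 ≈ -0.244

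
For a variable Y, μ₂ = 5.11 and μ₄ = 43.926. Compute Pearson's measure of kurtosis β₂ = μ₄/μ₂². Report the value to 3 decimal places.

μ₂² = 5.11² = 26.11210
μ₄/μ₂² = 43.926 / 26.11210 = 1.68221
β₂ ≈ 1.682

1.682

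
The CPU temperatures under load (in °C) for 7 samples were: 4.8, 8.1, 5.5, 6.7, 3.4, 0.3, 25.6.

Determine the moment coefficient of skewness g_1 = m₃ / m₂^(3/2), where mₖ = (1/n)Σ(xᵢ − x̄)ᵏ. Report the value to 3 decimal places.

1.646

x̄ = (4.8 + 8.1 + 5.5 + 6.7 + 3.4 + 0.3 + 25.6) / 7 = 7.7714
deviations (xᵢ − x̄): -2.9714, 0.3286, -2.2714, -1.0714, -4.3714, -7.4714, 17.8286
Σ(xᵢ − x̄)² = 408.0343 ⇒ m₂ = 408.0343/7 = 58.29061
Σ(xᵢ − x̄)³ = 5127.1965 ⇒ m₃ = 5127.1965/7 = 732.45665
m₂^(3/2) = 58.29061^(1.5) = 445.03885
g_1 = m₃ / m₂^(3/2) = 732.45665 / 445.03885 ≈ 1.646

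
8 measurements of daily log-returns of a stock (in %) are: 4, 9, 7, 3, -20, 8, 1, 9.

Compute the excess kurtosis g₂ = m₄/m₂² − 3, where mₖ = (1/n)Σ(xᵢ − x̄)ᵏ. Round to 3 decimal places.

x̄ = 2.6250
Σ(xᵢ − x̄)² = 645.8750 ⇒ m₂ = 80.73438
Σ(xᵢ − x̄)⁴ = 266546.9316 ⇒ m₄ = 33318.36646
m₂² = 6518.03931
g₂ = m₄/m₂² − 3 = 5.11172 − 3 ≈ 2.112

2.112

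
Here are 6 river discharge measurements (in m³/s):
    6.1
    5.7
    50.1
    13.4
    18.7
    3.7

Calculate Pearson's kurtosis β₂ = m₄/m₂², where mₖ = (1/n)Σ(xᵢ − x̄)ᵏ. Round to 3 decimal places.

x̄ = 16.2833
Σ(xᵢ − x̄)² = 1531.7683 ⇒ m₂ = 255.29472
Σ(xᵢ − x̄)⁴ = 1356219.5282 ⇒ m₄ = 226036.58803
m₂² = 65175.39519
β₂ = m₄/m₂² = 226036.58803 / 65175.39519 ≈ 3.468

3.468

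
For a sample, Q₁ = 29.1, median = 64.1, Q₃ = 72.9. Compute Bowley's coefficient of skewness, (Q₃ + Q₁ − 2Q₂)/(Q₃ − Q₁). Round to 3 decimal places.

numerator: Q₃ + Q₁ − 2Q₂ = 72.9 + 29.1 − 2×64.1 = -26.2000
denominator: Q₃ − Q₁ = 72.9 − 29.1 = 43.8000
Bowley skewness = -26.2000 / 43.8000 ≈ -0.598

-0.598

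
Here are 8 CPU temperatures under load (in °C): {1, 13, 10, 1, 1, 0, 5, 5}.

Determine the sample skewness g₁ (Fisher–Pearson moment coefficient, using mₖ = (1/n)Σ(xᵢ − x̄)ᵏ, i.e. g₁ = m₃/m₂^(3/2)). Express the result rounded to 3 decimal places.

0.784

x̄ = (1 + 13 + 10 + 1 + 1 + 0 + 5 + 5) / 8 = 4.5000
deviations (xᵢ − x̄): -3.5000, 8.5000, 5.5000, -3.5000, -3.5000, -4.5000, 0.5000, 0.5000
Σ(xᵢ − x̄)² = 160.0000 ⇒ m₂ = 160.0000/8 = 20.00000
Σ(xᵢ − x̄)³ = 561.0000 ⇒ m₃ = 561.0000/8 = 70.12500
m₂^(3/2) = 20.00000^(1.5) = 89.44272
g₁ = m₃ / m₂^(3/2) = 70.12500 / 89.44272 ≈ 0.784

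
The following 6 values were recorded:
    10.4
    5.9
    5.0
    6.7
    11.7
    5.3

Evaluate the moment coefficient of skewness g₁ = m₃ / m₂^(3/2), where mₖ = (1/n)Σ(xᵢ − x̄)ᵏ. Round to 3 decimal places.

0.646

x̄ = (10.4 + 5.9 + 5.0 + 6.7 + 11.7 + 5.3) / 6 = 7.5000
deviations (xᵢ − x̄): 2.9000, -1.6000, -2.5000, -0.8000, 4.2000, -2.2000
Σ(xᵢ − x̄)² = 40.3400 ⇒ m₂ = 40.3400/6 = 6.72333
Σ(xᵢ − x̄)³ = 67.5960 ⇒ m₃ = 67.5960/6 = 11.26600
m₂^(3/2) = 6.72333^(1.5) = 17.43319
g₁ = m₃ / m₂^(3/2) = 11.26600 / 17.43319 ≈ 0.646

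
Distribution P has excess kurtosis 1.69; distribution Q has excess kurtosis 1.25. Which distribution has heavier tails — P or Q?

Higher excess kurtosis ⇒ heavier tails relative to the normal distribution.
1.69 vs 1.25: the larger is 1.69, so P has heavier tails.

P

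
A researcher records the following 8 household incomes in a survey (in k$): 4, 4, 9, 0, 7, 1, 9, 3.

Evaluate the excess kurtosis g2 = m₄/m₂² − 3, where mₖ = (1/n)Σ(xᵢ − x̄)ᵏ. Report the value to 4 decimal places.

-1.3268

x̄ = 4.6250
Σ(xᵢ − x̄)² = 81.8750 ⇒ m₂ = 10.23438
Σ(xᵢ − x̄)⁴ = 1402.0566 ⇒ m₄ = 175.25708
m₂² = 104.74243
g2 = m₄/m₂² − 3 = 1.67322 − 3 ≈ -1.3268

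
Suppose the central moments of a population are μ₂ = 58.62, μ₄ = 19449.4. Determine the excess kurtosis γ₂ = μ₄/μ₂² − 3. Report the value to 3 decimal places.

2.660

μ₂² = 58.62² = 3436.30440
μ₄/μ₂² = 19449.4 / 3436.30440 = 5.65998
γ₂ = 5.65998 − 3 ≈ 2.660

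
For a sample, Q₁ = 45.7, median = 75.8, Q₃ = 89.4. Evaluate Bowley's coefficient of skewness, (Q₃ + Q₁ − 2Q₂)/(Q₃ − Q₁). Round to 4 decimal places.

numerator: Q₃ + Q₁ − 2Q₂ = 89.4 + 45.7 − 2×75.8 = -16.5000
denominator: Q₃ − Q₁ = 89.4 − 45.7 = 43.7000
Bowley skewness = -16.5000 / 43.7000 ≈ -0.3776

-0.3776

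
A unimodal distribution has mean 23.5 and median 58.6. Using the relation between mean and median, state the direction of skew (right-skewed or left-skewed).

left-skewed

mean − median = 23.5 − 58.6 = -35.1
mean < median ⇒ the longer tail is on the left ⇒ left-skewed (negatively skewed).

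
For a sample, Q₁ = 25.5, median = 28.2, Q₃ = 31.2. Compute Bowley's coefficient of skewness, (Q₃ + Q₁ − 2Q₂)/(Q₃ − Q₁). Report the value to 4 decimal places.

0.0526

numerator: Q₃ + Q₁ − 2Q₂ = 31.2 + 25.5 − 2×28.2 = 0.3000
denominator: Q₃ − Q₁ = 31.2 − 25.5 = 5.7000
Bowley skewness = 0.3000 / 5.7000 ≈ 0.0526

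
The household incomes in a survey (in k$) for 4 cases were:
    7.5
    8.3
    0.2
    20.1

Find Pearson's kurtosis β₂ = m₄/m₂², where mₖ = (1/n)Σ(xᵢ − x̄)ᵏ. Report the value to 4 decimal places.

x̄ = 9.0250
Σ(xᵢ − x̄)² = 203.3875 ⇒ m₂ = 50.84688
Σ(xᵢ − x̄)⁴ = 21115.4789 ⇒ m₄ = 5278.86973
m₂² = 2585.40470
β₂ = m₄/m₂² = 5278.86973 / 2585.40470 ≈ 2.0418

2.0418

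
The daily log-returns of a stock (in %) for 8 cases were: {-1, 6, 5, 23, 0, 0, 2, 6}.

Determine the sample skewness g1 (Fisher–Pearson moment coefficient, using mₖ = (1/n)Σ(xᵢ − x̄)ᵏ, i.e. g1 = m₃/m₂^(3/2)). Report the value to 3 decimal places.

1.698

x̄ = (-1 + 6 + 5 + 23 + 0 + 0 + 2 + 6) / 8 = 5.1250
deviations (xᵢ − x̄): -6.1250, 0.8750, -0.1250, 17.8750, -5.1250, -5.1250, -3.1250, 0.8750
Σ(xᵢ − x̄)² = 420.8750 ⇒ m₂ = 420.8750/8 = 52.60938
Σ(xᵢ − x̄)³ = 5183.1563 ⇒ m₃ = 5183.1563/8 = 647.89453
m₂^(3/2) = 52.60938^(1.5) = 381.58800
g1 = m₃ / m₂^(3/2) = 647.89453 / 381.58800 ≈ 1.698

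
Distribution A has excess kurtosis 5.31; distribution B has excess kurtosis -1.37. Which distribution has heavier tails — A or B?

A

Higher excess kurtosis ⇒ heavier tails relative to the normal distribution.
5.31 vs -1.37: the larger is 5.31, so A has heavier tails. (A is leptokurtic — heavier-than-normal tails; the other is platykurtic.)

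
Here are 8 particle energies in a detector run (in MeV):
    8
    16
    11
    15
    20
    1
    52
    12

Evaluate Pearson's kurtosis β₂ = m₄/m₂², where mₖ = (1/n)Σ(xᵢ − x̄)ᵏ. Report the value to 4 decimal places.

x̄ = 16.8750
Σ(xᵢ − x̄)² = 1636.8750 ⇒ m₂ = 204.60938
Σ(xᵢ − x̄)⁴ = 1593757.9629 ⇒ m₄ = 199219.74536
m₂² = 41864.99634
β₂ = m₄/m₂² = 199219.74536 / 41864.99634 ≈ 4.7586

4.7586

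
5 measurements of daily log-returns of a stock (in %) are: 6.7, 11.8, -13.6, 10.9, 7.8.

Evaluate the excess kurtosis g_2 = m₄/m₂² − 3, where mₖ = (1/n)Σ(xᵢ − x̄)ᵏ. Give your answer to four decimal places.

x̄ = 4.7200
Σ(xᵢ − x̄)² = 437.3480 ⇒ m₂ = 87.46960
Σ(xᵢ − x̄)⁴ = 116719.0721 ⇒ m₄ = 23343.81442
m₂² = 7650.93092
g_2 = m₄/m₂² − 3 = 3.05111 − 3 ≈ 0.0511

0.0511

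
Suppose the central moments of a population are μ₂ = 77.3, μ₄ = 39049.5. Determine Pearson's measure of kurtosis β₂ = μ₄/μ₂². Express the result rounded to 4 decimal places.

6.5352

μ₂² = 77.3² = 5975.29000
μ₄/μ₂² = 39049.5 / 5975.29000 = 6.53516
β₂ ≈ 6.5352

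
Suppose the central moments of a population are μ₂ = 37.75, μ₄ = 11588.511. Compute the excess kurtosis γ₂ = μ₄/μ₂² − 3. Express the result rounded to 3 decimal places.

5.132

μ₂² = 37.75² = 1425.06250
μ₄/μ₂² = 11588.511 / 1425.06250 = 8.13193
γ₂ = 8.13193 − 3 ≈ 5.132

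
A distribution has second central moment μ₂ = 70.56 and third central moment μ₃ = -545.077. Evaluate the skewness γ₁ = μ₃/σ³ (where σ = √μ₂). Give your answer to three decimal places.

σ = √μ₂ = √70.56 = 8.40000
σ³ = μ₂^(3/2) = 592.70400
γ₁ = μ₃/σ³ = -545.077 / 592.70400 ≈ -0.920

-0.920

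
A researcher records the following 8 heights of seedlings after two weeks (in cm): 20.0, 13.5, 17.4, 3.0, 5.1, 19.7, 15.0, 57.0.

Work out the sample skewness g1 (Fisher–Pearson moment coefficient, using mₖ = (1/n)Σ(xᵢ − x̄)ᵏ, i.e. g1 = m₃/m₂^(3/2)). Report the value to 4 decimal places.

1.6114

x̄ = (20.0 + 13.5 + 17.4 + 3.0 + 5.1 + 19.7 + 15.0 + 57.0) / 8 = 18.8375
deviations (xᵢ − x̄): 1.1625, -5.3375, -1.4375, -15.8375, -13.7375, 0.8625, -3.8375, 38.1625
Σ(xᵢ − x̄)² = 1943.2988 ⇒ m₂ = 1943.2988/8 = 242.91234
Σ(xᵢ − x̄)³ = 48804.6455 ⇒ m₃ = 48804.6455/8 = 6100.58068
m₂^(3/2) = 242.91234^(1.5) = 3785.94566
g1 = m₃ / m₂^(3/2) = 6100.58068 / 3785.94566 ≈ 1.6114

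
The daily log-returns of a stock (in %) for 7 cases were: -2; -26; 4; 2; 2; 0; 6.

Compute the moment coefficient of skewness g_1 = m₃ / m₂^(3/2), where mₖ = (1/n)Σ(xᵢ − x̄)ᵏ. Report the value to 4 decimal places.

x̄ = (-2 - 26 + 4 + 2 + 2 + 0 + 6) / 7 = -2.0000
deviations (xᵢ − x̄): 0.0000, -24.0000, 6.0000, 4.0000, 4.0000, 2.0000, 8.0000
Σ(xᵢ − x̄)² = 712.0000 ⇒ m₂ = 712.0000/7 = 101.71429
Σ(xᵢ − x̄)³ = -12960.0000 ⇒ m₃ = -12960.0000/7 = -1851.42857
m₂^(3/2) = 101.71429^(1.5) = 1025.82418
g_1 = m₃ / m₂^(3/2) = -1851.42857 / 1025.82418 ≈ -1.8048

-1.8048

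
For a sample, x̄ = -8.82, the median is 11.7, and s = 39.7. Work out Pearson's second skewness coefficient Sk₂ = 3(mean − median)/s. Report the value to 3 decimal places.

-1.551

Sk₂ = 3(-8.82 − 11.7) / 39.7 = 3 × -20.5200 / 39.7
    = -61.5600 / 39.7 ≈ -1.551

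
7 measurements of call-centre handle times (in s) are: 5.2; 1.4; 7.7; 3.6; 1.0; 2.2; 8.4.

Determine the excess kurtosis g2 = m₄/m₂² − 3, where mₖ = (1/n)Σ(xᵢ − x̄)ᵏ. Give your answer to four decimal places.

x̄ = 4.2143
Σ(xᵢ − x̄)² = 53.3286 ⇒ m₂ = 7.61837
Σ(xᵢ − x̄)⁴ = 641.6058 ⇒ m₄ = 91.65797
m₂² = 58.03952
g2 = m₄/m₂² − 3 = 1.57923 − 3 ≈ -1.4208

-1.4208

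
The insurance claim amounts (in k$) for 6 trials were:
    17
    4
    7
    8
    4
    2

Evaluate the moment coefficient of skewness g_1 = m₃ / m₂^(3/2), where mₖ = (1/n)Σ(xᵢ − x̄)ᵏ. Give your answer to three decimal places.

1.165

x̄ = (17 + 4 + 7 + 8 + 4 + 2) / 6 = 7.0000
deviations (xᵢ − x̄): 10.0000, -3.0000, 0.0000, 1.0000, -3.0000, -5.0000
Σ(xᵢ − x̄)² = 144.0000 ⇒ m₂ = 144.0000/6 = 24.00000
Σ(xᵢ − x̄)³ = 822.0000 ⇒ m₃ = 822.0000/6 = 137.00000
m₂^(3/2) = 24.00000^(1.5) = 117.57551
g_1 = m₃ / m₂^(3/2) = 137.00000 / 117.57551 ≈ 1.165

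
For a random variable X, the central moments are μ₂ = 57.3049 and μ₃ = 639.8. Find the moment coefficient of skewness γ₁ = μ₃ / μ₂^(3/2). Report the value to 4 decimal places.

σ = √μ₂ = √57.3049 = 7.57000
σ³ = μ₂^(3/2) = 433.79809
γ₁ = μ₃/σ³ = 639.8 / 433.79809 ≈ 1.4749

1.4749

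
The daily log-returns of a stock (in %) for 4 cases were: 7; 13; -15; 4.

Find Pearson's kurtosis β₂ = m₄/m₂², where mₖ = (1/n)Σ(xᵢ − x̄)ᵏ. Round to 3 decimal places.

2.128

x̄ = 2.2500
Σ(xᵢ − x̄)² = 438.7500 ⇒ m₂ = 109.68750
Σ(xᵢ − x̄)⁴ = 102416.5781 ⇒ m₄ = 25604.14453
m₂² = 12031.34766
β₂ = m₄/m₂² = 25604.14453 / 12031.34766 ≈ 2.128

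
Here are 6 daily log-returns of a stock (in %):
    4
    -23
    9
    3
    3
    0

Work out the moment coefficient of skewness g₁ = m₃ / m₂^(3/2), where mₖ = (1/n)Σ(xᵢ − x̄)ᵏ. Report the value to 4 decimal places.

x̄ = (4 - 23 + 9 + 3 + 3 + 0) / 6 = -0.6667
deviations (xᵢ − x̄): 4.6667, -22.3333, 9.6667, 3.6667, 3.6667, 0.6667
Σ(xᵢ − x̄)² = 641.3333 ⇒ m₂ = 641.3333/6 = 106.88889
Σ(xᵢ − x̄)³ = -10035.5556 ⇒ m₃ = -10035.5556/6 = -1672.59259
m₂^(3/2) = 106.88889^(1.5) = 1105.09304
g₁ = m₃ / m₂^(3/2) = -1672.59259 / 1105.09304 ≈ -1.5135

-1.5135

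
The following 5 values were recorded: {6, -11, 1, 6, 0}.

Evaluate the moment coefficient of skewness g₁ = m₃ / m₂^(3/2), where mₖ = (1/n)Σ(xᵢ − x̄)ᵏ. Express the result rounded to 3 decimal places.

-0.941

x̄ = (6 - 11 + 1 + 6 + 0) / 5 = 0.4000
deviations (xᵢ − x̄): 5.6000, -11.4000, 0.6000, 5.6000, -0.4000
Σ(xᵢ − x̄)² = 193.2000 ⇒ m₂ = 193.2000/5 = 38.64000
Σ(xᵢ − x̄)³ = -1130.1600 ⇒ m₃ = -1130.1600/5 = -226.03200
m₂^(3/2) = 38.64000^(1.5) = 240.19042
g₁ = m₃ / m₂^(3/2) = -226.03200 / 240.19042 ≈ -0.941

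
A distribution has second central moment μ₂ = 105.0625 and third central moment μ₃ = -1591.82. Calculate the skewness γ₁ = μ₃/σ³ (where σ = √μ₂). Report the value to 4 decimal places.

-1.4782

σ = √μ₂ = √105.0625 = 10.25000
σ³ = μ₂^(3/2) = 1076.89063
γ₁ = μ₃/σ³ = -1591.82 / 1076.89063 ≈ -1.4782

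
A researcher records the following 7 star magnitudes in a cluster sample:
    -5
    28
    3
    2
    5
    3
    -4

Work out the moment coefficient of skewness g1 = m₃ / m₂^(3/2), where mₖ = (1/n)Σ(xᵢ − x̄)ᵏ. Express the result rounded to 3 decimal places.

x̄ = (-5 + 28 + 3 + 2 + 5 + 3 - 4) / 7 = 4.5714
deviations (xᵢ − x̄): -9.5714, 23.4286, -1.5714, -2.5714, 0.4286, -1.5714, -8.5714
Σ(xᵢ − x̄)² = 725.7143 ⇒ m₂ = 725.7143/7 = 103.67347
Σ(xᵢ − x̄)³ = 11328.6122 ⇒ m₃ = 11328.6122/7 = 1618.37318
m₂^(3/2) = 103.67347^(1.5) = 1055.60502
g1 = m₃ / m₂^(3/2) = 1618.37318 / 1055.60502 ≈ 1.533

1.533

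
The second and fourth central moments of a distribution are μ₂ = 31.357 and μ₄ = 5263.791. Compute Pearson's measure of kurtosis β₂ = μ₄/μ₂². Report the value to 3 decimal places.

μ₂² = 31.357² = 983.26145
μ₄/μ₂² = 5263.791 / 983.26145 = 5.35340
β₂ ≈ 5.353

5.353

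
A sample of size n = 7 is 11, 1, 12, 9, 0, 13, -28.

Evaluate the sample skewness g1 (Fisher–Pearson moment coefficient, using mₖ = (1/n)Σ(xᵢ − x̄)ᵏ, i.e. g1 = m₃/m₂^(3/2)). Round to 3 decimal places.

-1.535

x̄ = (11 + 1 + 12 + 9 + 0 + 13 - 28) / 7 = 2.5714
deviations (xᵢ − x̄): 8.4286, -1.5714, 9.4286, 6.4286, -2.5714, 10.4286, -30.5714
Σ(xᵢ − x̄)² = 1253.7143 ⇒ m₂ = 1253.7143/7 = 179.10204
Σ(xᵢ − x̄)³ = -25756.5306 ⇒ m₃ = -25756.5306/7 = -3679.50437
m₂^(3/2) = 179.10204^(1.5) = 2396.90489
g1 = m₃ / m₂^(3/2) = -3679.50437 / 2396.90489 ≈ -1.535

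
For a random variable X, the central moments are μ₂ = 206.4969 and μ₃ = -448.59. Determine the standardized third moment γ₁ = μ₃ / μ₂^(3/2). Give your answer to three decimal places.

-0.151

σ = √μ₂ = √206.4969 = 14.37000
σ³ = μ₂^(3/2) = 2967.36045
γ₁ = μ₃/σ³ = -448.59 / 2967.36045 ≈ -0.151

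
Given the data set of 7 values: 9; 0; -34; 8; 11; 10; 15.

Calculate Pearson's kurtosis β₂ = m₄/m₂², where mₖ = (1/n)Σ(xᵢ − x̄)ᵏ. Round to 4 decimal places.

4.5043

x̄ = 2.7143
Σ(xᵢ − x̄)² = 1695.4286 ⇒ m₂ = 242.20408
Σ(xᵢ − x̄)⁴ = 1849648.2682 ⇒ m₄ = 264235.46689
m₂² = 58662.81716
β₂ = m₄/m₂² = 264235.46689 / 58662.81716 ≈ 4.5043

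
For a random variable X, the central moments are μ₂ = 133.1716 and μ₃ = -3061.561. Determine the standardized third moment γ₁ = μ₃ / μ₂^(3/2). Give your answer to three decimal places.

-1.992

σ = √μ₂ = √133.1716 = 11.54000
σ³ = μ₂^(3/2) = 1536.80026
γ₁ = μ₃/σ³ = -3061.561 / 1536.80026 ≈ -1.992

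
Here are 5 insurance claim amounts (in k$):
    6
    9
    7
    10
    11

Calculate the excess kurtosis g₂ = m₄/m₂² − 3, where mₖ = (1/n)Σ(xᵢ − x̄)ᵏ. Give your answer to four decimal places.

-1.4908

x̄ = 8.6000
Σ(xᵢ − x̄)² = 17.2000 ⇒ m₂ = 3.44000
Σ(xᵢ − x̄)⁴ = 89.2960 ⇒ m₄ = 17.85920
m₂² = 11.83360
g₂ = m₄/m₂² − 3 = 1.50919 − 3 ≈ -1.4908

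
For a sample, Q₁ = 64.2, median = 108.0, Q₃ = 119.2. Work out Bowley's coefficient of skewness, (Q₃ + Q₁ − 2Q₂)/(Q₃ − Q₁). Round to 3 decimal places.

-0.593

numerator: Q₃ + Q₁ − 2Q₂ = 119.2 + 64.2 − 2×108.0 = -32.6000
denominator: Q₃ − Q₁ = 119.2 − 64.2 = 55.0000
Bowley skewness = -32.6000 / 55.0000 ≈ -0.593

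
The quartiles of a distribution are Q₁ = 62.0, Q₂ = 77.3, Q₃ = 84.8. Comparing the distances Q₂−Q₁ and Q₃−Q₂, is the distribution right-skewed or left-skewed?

left-skewed

Q₂ − Q₁ = 15.3;  Q₃ − Q₂ = 7.5
Q₂ − Q₁ > Q₃ − Q₂ ⇒ the lower half is more spread out ⇒ left-skewed.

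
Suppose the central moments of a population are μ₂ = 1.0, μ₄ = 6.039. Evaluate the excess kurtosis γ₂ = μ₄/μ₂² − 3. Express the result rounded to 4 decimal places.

3.0390

μ₂² = 1.0² = 1.00000
μ₄/μ₂² = 6.039 / 1.00000 = 6.03900
γ₂ = 6.03900 − 3 ≈ 3.0390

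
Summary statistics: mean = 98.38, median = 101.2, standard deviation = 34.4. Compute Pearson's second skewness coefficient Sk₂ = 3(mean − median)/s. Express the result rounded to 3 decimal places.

Sk₂ = 3(98.38 − 101.2) / 34.4 = 3 × -2.8200 / 34.4
    = -8.4600 / 34.4 ≈ -0.246

-0.246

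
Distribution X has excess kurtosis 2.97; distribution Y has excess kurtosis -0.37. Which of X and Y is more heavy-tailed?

X

Higher excess kurtosis ⇒ heavier tails relative to the normal distribution.
2.97 vs -0.37: the larger is 2.97, so X has heavier tails. (X is leptokurtic — heavier-than-normal tails; the other is platykurtic.)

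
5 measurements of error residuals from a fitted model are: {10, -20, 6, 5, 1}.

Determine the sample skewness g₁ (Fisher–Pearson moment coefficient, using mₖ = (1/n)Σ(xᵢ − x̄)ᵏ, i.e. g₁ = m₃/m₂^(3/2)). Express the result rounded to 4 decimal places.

x̄ = (10 - 20 + 6 + 5 + 1) / 5 = 0.4000
deviations (xᵢ − x̄): 9.6000, -20.4000, 5.6000, 4.6000, 0.6000
Σ(xᵢ − x̄)² = 561.2000 ⇒ m₂ = 561.2000/5 = 112.24000
Σ(xᵢ − x̄)³ = -7331.7600 ⇒ m₃ = -7331.7600/5 = -1466.35200
m₂^(3/2) = 112.24000^(1.5) = 1189.10851
g₁ = m₃ / m₂^(3/2) = -1466.35200 / 1189.10851 ≈ -1.2332

-1.2332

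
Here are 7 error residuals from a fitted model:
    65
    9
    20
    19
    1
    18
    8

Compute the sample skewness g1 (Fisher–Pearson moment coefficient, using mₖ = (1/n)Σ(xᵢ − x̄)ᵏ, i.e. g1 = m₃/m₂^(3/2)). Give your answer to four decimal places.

1.5695

x̄ = (65 + 9 + 20 + 19 + 1 + 18 + 8) / 7 = 20.0000
deviations (xᵢ − x̄): 45.0000, -11.0000, 0.0000, -1.0000, -19.0000, -2.0000, -12.0000
Σ(xᵢ − x̄)² = 2656.0000 ⇒ m₂ = 2656.0000/7 = 379.42857
Σ(xᵢ − x̄)³ = 81198.0000 ⇒ m₃ = 81198.0000/7 = 11599.71429
m₂^(3/2) = 379.42857^(1.5) = 7390.86119
g1 = m₃ / m₂^(3/2) = 11599.71429 / 7390.86119 ≈ 1.5695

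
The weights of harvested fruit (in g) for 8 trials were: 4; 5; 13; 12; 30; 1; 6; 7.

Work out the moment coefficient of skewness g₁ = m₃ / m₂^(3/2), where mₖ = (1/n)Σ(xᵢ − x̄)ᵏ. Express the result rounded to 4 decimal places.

1.4819

x̄ = (4 + 5 + 13 + 12 + 30 + 1 + 6 + 7) / 8 = 9.7500
deviations (xᵢ − x̄): -5.7500, -4.7500, 3.2500, 2.2500, 20.2500, -8.7500, -3.7500, -2.7500
Σ(xᵢ − x̄)² = 579.5000 ⇒ m₂ = 579.5000/8 = 72.43750
Σ(xᵢ − x̄)³ = 7308.7500 ⇒ m₃ = 7308.7500/8 = 913.59375
m₂^(3/2) = 72.43750^(1.5) = 616.51718
g₁ = m₃ / m₂^(3/2) = 913.59375 / 616.51718 ≈ 1.4819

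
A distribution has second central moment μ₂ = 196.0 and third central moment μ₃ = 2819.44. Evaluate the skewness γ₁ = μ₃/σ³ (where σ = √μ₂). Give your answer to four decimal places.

σ = √μ₂ = √196.0 = 14.00000
σ³ = μ₂^(3/2) = 2744.00000
γ₁ = μ₃/σ³ = 2819.44 / 2744.00000 ≈ 1.0275

1.0275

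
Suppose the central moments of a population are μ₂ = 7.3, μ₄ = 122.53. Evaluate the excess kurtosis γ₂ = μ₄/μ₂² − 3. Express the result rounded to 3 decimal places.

μ₂² = 7.3² = 53.29000
μ₄/μ₂² = 122.53 / 53.29000 = 2.29931
γ₂ = 2.29931 − 3 ≈ -0.701

-0.701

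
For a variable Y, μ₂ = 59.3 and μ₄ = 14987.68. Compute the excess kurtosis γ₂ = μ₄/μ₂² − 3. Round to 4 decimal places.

μ₂² = 59.3² = 3516.49000
μ₄/μ₂² = 14987.68 / 3516.49000 = 4.26211
γ₂ = 4.26211 − 3 ≈ 1.2621

1.2621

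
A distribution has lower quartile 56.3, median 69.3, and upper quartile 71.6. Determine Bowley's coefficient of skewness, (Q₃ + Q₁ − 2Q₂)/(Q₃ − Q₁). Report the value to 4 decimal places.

numerator: Q₃ + Q₁ − 2Q₂ = 71.6 + 56.3 − 2×69.3 = -10.7000
denominator: Q₃ − Q₁ = 71.6 − 56.3 = 15.3000
Bowley skewness = -10.7000 / 15.3000 ≈ -0.6993

-0.6993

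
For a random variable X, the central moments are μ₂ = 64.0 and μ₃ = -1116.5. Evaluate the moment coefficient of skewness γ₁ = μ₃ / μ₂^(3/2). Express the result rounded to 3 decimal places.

σ = √μ₂ = √64.0 = 8.00000
σ³ = μ₂^(3/2) = 512.00000
γ₁ = μ₃/σ³ = -1116.5 / 512.00000 ≈ -2.181

-2.181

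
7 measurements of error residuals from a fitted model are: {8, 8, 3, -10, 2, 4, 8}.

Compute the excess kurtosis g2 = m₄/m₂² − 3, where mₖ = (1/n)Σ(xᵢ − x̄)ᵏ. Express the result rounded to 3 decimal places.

x̄ = 3.2857
Σ(xᵢ − x̄)² = 245.4286 ⇒ m₂ = 35.06122
Σ(xᵢ − x̄)⁴ = 32640.6356 ⇒ m₄ = 4662.94794
m₂² = 1229.28946
g2 = m₄/m₂² − 3 = 3.79321 − 3 ≈ 0.793

0.793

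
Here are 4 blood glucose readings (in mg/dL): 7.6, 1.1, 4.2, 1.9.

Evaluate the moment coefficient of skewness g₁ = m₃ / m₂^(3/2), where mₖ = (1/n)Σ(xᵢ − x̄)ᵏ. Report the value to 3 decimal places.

x̄ = (7.6 + 1.1 + 4.2 + 1.9) / 4 = 3.7000
deviations (xᵢ − x̄): 3.9000, -2.6000, 0.5000, -1.8000
Σ(xᵢ − x̄)² = 25.4600 ⇒ m₂ = 25.4600/4 = 6.36500
Σ(xᵢ − x̄)³ = 36.0360 ⇒ m₃ = 36.0360/4 = 9.00900
m₂^(3/2) = 6.36500^(1.5) = 16.05823
g₁ = m₃ / m₂^(3/2) = 9.00900 / 16.05823 ≈ 0.561

0.561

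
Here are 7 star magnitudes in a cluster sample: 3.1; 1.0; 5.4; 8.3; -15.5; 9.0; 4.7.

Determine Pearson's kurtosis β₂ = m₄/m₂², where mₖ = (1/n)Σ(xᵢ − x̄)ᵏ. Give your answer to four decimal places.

4.1996

x̄ = 2.2857
Σ(xᵢ − x̄)² = 415.4286 ⇒ m₂ = 59.34694
Σ(xᵢ − x̄)⁴ = 103537.6556 ⇒ m₄ = 14791.09365
m₂² = 3522.05914
β₂ = m₄/m₂² = 14791.09365 / 3522.05914 ≈ 4.1996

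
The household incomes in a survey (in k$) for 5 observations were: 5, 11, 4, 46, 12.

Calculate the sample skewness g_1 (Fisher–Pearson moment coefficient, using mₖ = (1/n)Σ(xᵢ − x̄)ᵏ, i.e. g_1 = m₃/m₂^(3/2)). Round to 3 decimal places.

x̄ = (5 + 11 + 4 + 46 + 12) / 5 = 15.6000
deviations (xᵢ − x̄): -10.6000, -4.6000, -11.6000, 30.4000, -3.6000
Σ(xᵢ − x̄)² = 1205.2000 ⇒ m₂ = 1205.2000/5 = 241.04000
Σ(xᵢ − x̄)³ = 25198.5600 ⇒ m₃ = 25198.5600/5 = 5039.71200
m₂^(3/2) = 241.04000^(1.5) = 3742.25759
g_1 = m₃ / m₂^(3/2) = 5039.71200 / 3742.25759 ≈ 1.347

1.347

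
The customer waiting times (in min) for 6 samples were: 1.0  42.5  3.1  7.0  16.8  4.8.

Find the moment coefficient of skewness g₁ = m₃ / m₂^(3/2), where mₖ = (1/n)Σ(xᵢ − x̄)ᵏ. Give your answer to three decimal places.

x̄ = (1.0 + 42.5 + 3.1 + 7.0 + 16.8 + 4.8) / 6 = 12.5333
deviations (xᵢ − x̄): -11.5333, 29.9667, -9.4333, -5.5333, 4.2667, -7.7333
Σ(xᵢ − x̄)² = 1228.6333 ⇒ m₂ = 1228.6333/6 = 204.77222
Σ(xᵢ − x̄)³ = 23982.2764 ⇒ m₃ = 23982.2764/6 = 3997.04607
m₂^(3/2) = 204.77222^(1.5) = 2930.26275
g₁ = m₃ / m₂^(3/2) = 3997.04607 / 2930.26275 ≈ 1.364

1.364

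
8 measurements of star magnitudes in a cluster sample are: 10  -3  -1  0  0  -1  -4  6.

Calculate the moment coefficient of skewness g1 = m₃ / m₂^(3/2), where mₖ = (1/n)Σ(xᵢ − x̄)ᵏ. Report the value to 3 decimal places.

x̄ = (10 - 3 - 1 + 0 + 0 - 1 - 4 + 6) / 8 = 0.8750
deviations (xᵢ − x̄): 9.1250, -3.8750, -1.8750, -0.8750, -0.8750, -1.8750, -4.8750, 5.1250
Σ(xᵢ − x̄)² = 156.8750 ⇒ m₂ = 156.8750/8 = 19.60938
Σ(xᵢ − x̄)³ = 705.8438 ⇒ m₃ = 705.8438/8 = 88.23047
m₂^(3/2) = 19.60938^(1.5) = 86.83516
g1 = m₃ / m₂^(3/2) = 88.23047 / 86.83516 ≈ 1.016

1.016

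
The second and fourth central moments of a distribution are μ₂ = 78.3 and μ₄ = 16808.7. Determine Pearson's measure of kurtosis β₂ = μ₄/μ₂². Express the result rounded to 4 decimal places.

2.7416

μ₂² = 78.3² = 6130.89000
μ₄/μ₂² = 16808.7 / 6130.89000 = 2.74164
β₂ ≈ 2.7416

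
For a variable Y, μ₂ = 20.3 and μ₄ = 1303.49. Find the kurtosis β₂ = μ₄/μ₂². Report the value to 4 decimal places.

3.1631

μ₂² = 20.3² = 412.09000
μ₄/μ₂² = 1303.49 / 412.09000 = 3.16312
β₂ ≈ 3.1631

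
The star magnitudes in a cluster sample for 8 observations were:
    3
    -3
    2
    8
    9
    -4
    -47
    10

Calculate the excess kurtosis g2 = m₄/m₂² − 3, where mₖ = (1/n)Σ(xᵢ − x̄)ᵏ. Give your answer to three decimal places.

2.270

x̄ = -2.7500
Σ(xᵢ − x̄)² = 2431.5000 ⇒ m₂ = 303.93750
Σ(xᵢ − x̄)⁴ = 3894455.9063 ⇒ m₄ = 486806.98828
m₂² = 92378.00391
g2 = m₄/m₂² − 3 = 5.26973 − 3 ≈ 2.270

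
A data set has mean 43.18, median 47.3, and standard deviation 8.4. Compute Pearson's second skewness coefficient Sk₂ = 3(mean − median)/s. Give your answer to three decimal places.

Sk₂ = 3(43.18 − 47.3) / 8.4 = 3 × -4.1200 / 8.4
    = -12.3600 / 8.4 ≈ -1.471

-1.471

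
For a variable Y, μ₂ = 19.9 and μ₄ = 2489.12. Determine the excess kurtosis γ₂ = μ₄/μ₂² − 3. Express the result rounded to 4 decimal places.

μ₂² = 19.9² = 396.01000
μ₄/μ₂² = 2489.12 / 396.01000 = 6.28550
γ₂ = 6.28550 − 3 ≈ 3.2855

3.2855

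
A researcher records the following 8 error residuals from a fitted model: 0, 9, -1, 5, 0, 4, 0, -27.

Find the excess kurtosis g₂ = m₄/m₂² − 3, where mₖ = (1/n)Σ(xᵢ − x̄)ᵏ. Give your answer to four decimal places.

2.1420

x̄ = -1.2500
Σ(xᵢ − x̄)² = 839.5000 ⇒ m₂ = 104.93750
Σ(xᵢ − x̄)⁴ = 452982.9063 ⇒ m₄ = 56622.86328
m₂² = 11011.87891
g₂ = m₄/m₂² − 3 = 5.14198 − 3 ≈ 2.1420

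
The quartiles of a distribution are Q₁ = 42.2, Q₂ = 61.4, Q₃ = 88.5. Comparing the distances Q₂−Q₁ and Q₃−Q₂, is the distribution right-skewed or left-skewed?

right-skewed

Q₂ − Q₁ = 19.2;  Q₃ − Q₂ = 27.1
Q₃ − Q₂ > Q₂ − Q₁ ⇒ the upper half is more spread out ⇒ right-skewed.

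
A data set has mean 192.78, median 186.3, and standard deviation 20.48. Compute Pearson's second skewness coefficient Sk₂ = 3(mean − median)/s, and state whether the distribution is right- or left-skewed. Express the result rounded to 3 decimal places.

0.949, right-skewed

Sk₂ = 3(192.78 − 186.3) / 20.48 = 3 × 6.4800 / 20.48
    = 19.4400 / 20.48 ≈ 0.949
Sk₂ > 0 ⇒ mean > median ⇒ right-skewed (positive skew).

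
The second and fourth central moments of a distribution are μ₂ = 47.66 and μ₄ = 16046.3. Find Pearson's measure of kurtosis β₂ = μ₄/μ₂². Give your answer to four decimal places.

μ₂² = 47.66² = 2271.47560
μ₄/μ₂² = 16046.3 / 2271.47560 = 7.06426
β₂ ≈ 7.0643

7.0643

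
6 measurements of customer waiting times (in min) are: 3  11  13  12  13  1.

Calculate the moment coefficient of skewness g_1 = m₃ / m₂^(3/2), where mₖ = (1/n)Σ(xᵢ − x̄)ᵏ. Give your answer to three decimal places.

-0.692

x̄ = (3 + 11 + 13 + 12 + 13 + 1) / 6 = 8.8333
deviations (xᵢ − x̄): -5.8333, 2.1667, 4.1667, 3.1667, 4.1667, -7.8333
Σ(xᵢ − x̄)² = 144.8333 ⇒ m₂ = 144.8333/6 = 24.13889
Σ(xᵢ − x̄)³ = -492.5556 ⇒ m₃ = -492.5556/6 = -82.09259
m₂^(3/2) = 24.13889^(1.5) = 118.59760
g_1 = m₃ / m₂^(3/2) = -82.09259 / 118.59760 ≈ -0.692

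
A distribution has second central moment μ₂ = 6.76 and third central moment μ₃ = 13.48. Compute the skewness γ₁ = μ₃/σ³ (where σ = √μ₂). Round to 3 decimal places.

0.767

σ = √μ₂ = √6.76 = 2.60000
σ³ = μ₂^(3/2) = 17.57600
γ₁ = μ₃/σ³ = 13.48 / 17.57600 ≈ 0.767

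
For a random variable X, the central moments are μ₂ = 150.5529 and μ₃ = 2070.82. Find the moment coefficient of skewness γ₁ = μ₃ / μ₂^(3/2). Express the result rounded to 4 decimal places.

1.1210

σ = √μ₂ = √150.5529 = 12.27000
σ³ = μ₂^(3/2) = 1847.28408
γ₁ = μ₃/σ³ = 2070.82 / 1847.28408 ≈ 1.1210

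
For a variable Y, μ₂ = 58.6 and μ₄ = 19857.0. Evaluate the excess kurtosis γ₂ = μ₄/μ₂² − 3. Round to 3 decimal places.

μ₂² = 58.6² = 3433.96000
μ₄/μ₂² = 19857.0 / 3433.96000 = 5.78254
γ₂ = 5.78254 − 3 ≈ 2.783

2.783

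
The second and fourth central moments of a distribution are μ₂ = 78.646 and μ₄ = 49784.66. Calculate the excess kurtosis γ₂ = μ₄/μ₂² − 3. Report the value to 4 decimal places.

5.0490

μ₂² = 78.646² = 6185.19332
μ₄/μ₂² = 49784.66 / 6185.19332 = 8.04901
γ₂ = 8.04901 − 3 ≈ 5.0490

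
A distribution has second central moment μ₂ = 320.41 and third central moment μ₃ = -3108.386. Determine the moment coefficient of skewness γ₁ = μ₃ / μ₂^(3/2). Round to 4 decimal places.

-0.5420

σ = √μ₂ = √320.41 = 17.90000
σ³ = μ₂^(3/2) = 5735.33900
γ₁ = μ₃/σ³ = -3108.386 / 5735.33900 ≈ -0.5420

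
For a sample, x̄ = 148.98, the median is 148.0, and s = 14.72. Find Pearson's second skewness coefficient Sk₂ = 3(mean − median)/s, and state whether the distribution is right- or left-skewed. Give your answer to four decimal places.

Sk₂ = 3(148.98 − 148.0) / 14.72 = 3 × 0.9800 / 14.72
    = 2.9400 / 14.72 ≈ 0.1997
Sk₂ > 0 ⇒ mean > median ⇒ right-skewed (positive skew).

0.1997, right-skewed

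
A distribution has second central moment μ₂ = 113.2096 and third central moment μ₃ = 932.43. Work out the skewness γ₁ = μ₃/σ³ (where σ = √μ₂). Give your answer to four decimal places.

0.7741

σ = √μ₂ = √113.2096 = 10.64000
σ³ = μ₂^(3/2) = 1204.55014
γ₁ = μ₃/σ³ = 932.43 / 1204.55014 ≈ 0.7741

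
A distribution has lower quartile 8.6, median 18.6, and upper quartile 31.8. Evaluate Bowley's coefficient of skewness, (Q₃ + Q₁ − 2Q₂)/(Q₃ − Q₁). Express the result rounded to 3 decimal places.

numerator: Q₃ + Q₁ − 2Q₂ = 31.8 + 8.6 − 2×18.6 = 3.2000
denominator: Q₃ − Q₁ = 31.8 − 8.6 = 23.2000
Bowley skewness = 3.2000 / 23.2000 ≈ 0.138

0.138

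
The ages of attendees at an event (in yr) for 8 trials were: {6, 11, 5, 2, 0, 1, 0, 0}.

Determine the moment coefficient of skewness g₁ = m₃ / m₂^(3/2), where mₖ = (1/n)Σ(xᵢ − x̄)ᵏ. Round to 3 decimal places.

1.036

x̄ = (6 + 11 + 5 + 2 + 0 + 1 + 0 + 0) / 8 = 3.1250
deviations (xᵢ − x̄): 2.8750, 7.8750, 1.8750, -1.1250, -3.1250, -2.1250, -3.1250, -3.1250
Σ(xᵢ − x̄)² = 108.8750 ⇒ m₂ = 108.8750/8 = 13.60938
Σ(xᵢ − x̄)³ = 416.1563 ⇒ m₃ = 416.1563/8 = 52.01953
m₂^(3/2) = 13.60938^(1.5) = 50.20619
g₁ = m₃ / m₂^(3/2) = 52.01953 / 50.20619 ≈ 1.036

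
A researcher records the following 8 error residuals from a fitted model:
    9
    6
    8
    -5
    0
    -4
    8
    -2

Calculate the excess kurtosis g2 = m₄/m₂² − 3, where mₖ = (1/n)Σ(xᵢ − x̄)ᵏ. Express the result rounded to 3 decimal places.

x̄ = 2.5000
Σ(xᵢ − x̄)² = 240.0000 ⇒ m₂ = 30.00000
Σ(xᵢ − x̄)⁴ = 9163.5000 ⇒ m₄ = 1145.43750
m₂² = 900.00000
g2 = m₄/m₂² − 3 = 1.27271 − 3 ≈ -1.727

-1.727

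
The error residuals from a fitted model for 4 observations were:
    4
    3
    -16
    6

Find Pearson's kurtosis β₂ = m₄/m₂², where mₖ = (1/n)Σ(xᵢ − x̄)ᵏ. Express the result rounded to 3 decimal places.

x̄ = -0.7500
Σ(xᵢ − x̄)² = 314.7500 ⇒ m₂ = 78.68750
Σ(xᵢ − x̄)⁴ = 56868.0781 ⇒ m₄ = 14217.01953
m₂² = 6191.72266
β₂ = m₄/m₂² = 14217.01953 / 6191.72266 ≈ 2.296

2.296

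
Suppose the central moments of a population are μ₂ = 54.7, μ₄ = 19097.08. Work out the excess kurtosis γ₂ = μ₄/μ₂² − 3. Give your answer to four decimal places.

3.3825

μ₂² = 54.7² = 2992.09000
μ₄/μ₂² = 19097.08 / 2992.09000 = 6.38252
γ₂ = 6.38252 − 3 ≈ 3.3825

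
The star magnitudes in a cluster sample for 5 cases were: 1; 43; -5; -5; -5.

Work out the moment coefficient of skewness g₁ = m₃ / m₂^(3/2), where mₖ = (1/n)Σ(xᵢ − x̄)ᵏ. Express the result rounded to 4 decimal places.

x̄ = (1 + 43 - 5 - 5 - 5) / 5 = 5.8000
deviations (xᵢ − x̄): -4.8000, 37.2000, -10.8000, -10.8000, -10.8000
Σ(xᵢ − x̄)² = 1756.8000 ⇒ m₂ = 1756.8000/5 = 351.36000
Σ(xᵢ − x̄)³ = 47589.1200 ⇒ m₃ = 47589.1200/5 = 9517.82400
m₂^(3/2) = 351.36000^(1.5) = 6586.10238
g₁ = m₃ / m₂^(3/2) = 9517.82400 / 6586.10238 ≈ 1.4451

1.4451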